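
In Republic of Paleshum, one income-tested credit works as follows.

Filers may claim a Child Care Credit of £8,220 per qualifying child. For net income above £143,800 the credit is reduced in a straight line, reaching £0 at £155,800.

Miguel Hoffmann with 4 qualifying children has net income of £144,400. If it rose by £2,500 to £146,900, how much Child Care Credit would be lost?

£6,850

At £144,400 — base = 4 × £8,220 = £32,880. £144,400 is £600 into a £12,000 phase-out range, leaving 11,400/12,000 of the credit: £32,880 × 11,400/12,000 = £31,236.
At £146,900 — base = 4 × £8,220 = £32,880. £146,900 is £3,100 into a £12,000 phase-out range, leaving 8,900/12,000 of the credit: £32,880 × 8,900/12,000 = £24,386.
Lost: £31,236 − £24,386 = £6,850.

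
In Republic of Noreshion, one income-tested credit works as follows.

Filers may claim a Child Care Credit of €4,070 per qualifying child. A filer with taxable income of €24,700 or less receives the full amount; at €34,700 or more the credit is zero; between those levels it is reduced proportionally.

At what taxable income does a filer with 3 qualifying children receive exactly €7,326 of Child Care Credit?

€28,700

Full credit = 3 × €4,070 = €12,210.
€7,326 is 7,326/12,210 of the full €12,210, so 4,884/12,210 of the €10,000 range has been used: income = €24,700 + €10,000 × 4,884/12,210 = €28,700.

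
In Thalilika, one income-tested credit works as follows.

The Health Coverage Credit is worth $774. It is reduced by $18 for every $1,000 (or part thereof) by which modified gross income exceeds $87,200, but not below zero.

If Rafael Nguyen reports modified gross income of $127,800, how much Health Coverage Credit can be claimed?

$36

Health Coverage Credit: income exceeds $87,200 by $40,600, which is 41 full-or-partial $1,000 increments; reduction = 41 × $18 = $738, leaving $36.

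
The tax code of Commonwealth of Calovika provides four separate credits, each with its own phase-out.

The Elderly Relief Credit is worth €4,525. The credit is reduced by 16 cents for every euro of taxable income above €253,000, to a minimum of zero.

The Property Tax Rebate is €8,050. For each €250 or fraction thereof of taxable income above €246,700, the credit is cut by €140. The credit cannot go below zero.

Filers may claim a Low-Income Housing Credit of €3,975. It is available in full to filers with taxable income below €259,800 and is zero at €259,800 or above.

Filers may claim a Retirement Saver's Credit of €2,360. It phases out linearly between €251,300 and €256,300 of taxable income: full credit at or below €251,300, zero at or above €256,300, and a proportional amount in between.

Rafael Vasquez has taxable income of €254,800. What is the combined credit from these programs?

€12,350

Elderly Relief Credit: 16% of the €1,800 excess over €253,000 is €288; credit = €4,525 − €288 = €4,237.
Property Tax Rebate: income exceeds €246,700 by €8,100, which is 33 full-or-partial €250 increments; reduction = 33 × €140 = €4,620, leaving €3,430.
Low-Income Housing Credit: €254,800 is below the €259,800 cutoff, so the full €3,975 applies.
Retirement Saver's Credit: €254,800 is €3,500 into a €5,000 phase-out range, leaving 1,500/5,000 of the credit: €2,360 × 1,500/5,000 = €708.
Total: €4,237 + €3,430 + €3,975 + €708 = €12,350.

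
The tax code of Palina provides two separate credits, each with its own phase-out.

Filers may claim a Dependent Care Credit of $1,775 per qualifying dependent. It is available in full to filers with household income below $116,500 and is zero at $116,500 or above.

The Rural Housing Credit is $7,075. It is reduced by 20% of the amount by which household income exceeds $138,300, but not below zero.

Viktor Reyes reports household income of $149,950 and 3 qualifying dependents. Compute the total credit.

$4,745

Dependent Care Credit: base = 3 × $1,775 = $5,325. $149,950 meets or exceeds the $116,500 cutoff, so the credit is $0.
Rural Housing Credit: 20% of the $11,650 excess over $138,300 is $2,330; credit = $7,075 − $2,330 = $4,745.
Total: $0 + $4,745 = $4,745.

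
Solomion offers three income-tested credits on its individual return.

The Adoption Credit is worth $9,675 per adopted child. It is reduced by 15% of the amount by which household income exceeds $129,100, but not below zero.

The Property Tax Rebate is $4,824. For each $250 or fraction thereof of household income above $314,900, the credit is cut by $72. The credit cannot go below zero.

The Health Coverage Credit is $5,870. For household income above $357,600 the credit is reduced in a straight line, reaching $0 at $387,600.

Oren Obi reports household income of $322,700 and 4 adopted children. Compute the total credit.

$18,050

Adoption Credit: base = 4 × $9,675 = $38,700. 15% of the $193,600 excess over $129,100 is $29,040; credit = $38,700 − $29,040 = $9,660.
Property Tax Rebate: income exceeds $314,900 by $7,800, which is 32 full-or-partial $250 increments; reduction = 32 × $72 = $2,304, leaving $2,520.
Health Coverage Credit: $322,700 is at or below the $357,600 threshold, so the full $5,870 applies.
Total: $9,660 + $2,520 + $5,870 = $18,050.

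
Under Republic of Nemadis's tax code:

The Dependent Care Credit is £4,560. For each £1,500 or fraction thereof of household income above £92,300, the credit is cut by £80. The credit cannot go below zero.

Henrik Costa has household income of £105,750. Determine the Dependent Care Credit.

Dependent Care Credit: income exceeds £92,300 by £13,450, which is 9 full-or-partial £1,500 increments; reduction = 9 × £80 = £720, leaving £3,840.

£3,840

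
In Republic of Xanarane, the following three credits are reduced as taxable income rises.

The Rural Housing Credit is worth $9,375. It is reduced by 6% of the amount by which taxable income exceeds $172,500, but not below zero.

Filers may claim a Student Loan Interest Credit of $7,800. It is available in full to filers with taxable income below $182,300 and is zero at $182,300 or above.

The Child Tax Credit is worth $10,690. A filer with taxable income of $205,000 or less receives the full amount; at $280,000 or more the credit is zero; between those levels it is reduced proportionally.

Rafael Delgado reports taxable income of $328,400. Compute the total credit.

Rural Housing Credit: 6% of the $155,900 excess over $172,500 is $9,354; credit = $9,375 − $9,354 = $21.
Student Loan Interest Credit: $328,400 meets or exceeds the $182,300 cutoff, so the credit is $0.
Child Tax Credit: $328,400 is at or above $280,000, so the credit is $0.
Total: $21 + $0 + $0 = $21.

$21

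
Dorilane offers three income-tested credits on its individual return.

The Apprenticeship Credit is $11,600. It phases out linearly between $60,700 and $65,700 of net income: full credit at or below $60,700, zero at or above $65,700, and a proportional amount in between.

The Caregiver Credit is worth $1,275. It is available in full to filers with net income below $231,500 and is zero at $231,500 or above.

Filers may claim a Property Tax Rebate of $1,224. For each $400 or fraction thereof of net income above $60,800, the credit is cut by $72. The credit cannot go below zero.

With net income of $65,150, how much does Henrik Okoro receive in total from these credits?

$2,983

Apprenticeship Credit: $65,150 is $4,450 into a $5,000 phase-out range, leaving 550/5,000 of the credit: $11,600 × 550/5,000 = $1,276.
Caregiver Credit: $65,150 is below the $231,500 cutoff, so the full $1,275 applies.
Property Tax Rebate: income exceeds $60,800 by $4,350, which is 11 full-or-partial $400 increments; reduction = 11 × $72 = $792, leaving $432.
Total: $1,276 + $1,275 + $432 = $2,983.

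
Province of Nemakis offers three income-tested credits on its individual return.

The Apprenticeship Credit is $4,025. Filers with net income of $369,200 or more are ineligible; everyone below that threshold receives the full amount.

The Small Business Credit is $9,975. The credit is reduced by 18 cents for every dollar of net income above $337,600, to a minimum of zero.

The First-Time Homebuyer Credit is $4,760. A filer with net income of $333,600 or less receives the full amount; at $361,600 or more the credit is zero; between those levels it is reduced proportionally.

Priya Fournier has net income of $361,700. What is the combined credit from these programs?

Apprenticeship Credit: $361,700 is below the $369,200 cutoff, so the full $4,025 applies.
Small Business Credit: 18% of the $24,100 excess over $337,600 is $4,338; credit = $9,975 − $4,338 = $5,637.
First-Time Homebuyer Credit: $361,700 is at or above $361,600, so the credit is $0.
Total: $4,025 + $5,637 + $0 = $9,662.

$9,662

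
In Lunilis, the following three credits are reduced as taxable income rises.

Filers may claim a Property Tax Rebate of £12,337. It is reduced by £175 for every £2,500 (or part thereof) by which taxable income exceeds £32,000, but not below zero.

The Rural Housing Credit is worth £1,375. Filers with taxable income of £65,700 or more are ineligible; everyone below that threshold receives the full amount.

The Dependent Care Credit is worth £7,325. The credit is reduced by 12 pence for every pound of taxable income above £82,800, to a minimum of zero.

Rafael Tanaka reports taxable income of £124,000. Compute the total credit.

£8,243

Property Tax Rebate: income exceeds £32,000 by £92,000, which is 37 full-or-partial £2,500 increments; reduction = 37 × £175 = £6,475, leaving £5,862.
Rural Housing Credit: £124,000 meets or exceeds the £65,700 cutoff, so the credit is £0.
Dependent Care Credit: 12% of the £41,200 excess over £82,800 is £4,944; credit = £7,325 − £4,944 = £2,381.
Total: £5,862 + £0 + £2,381 = £8,243.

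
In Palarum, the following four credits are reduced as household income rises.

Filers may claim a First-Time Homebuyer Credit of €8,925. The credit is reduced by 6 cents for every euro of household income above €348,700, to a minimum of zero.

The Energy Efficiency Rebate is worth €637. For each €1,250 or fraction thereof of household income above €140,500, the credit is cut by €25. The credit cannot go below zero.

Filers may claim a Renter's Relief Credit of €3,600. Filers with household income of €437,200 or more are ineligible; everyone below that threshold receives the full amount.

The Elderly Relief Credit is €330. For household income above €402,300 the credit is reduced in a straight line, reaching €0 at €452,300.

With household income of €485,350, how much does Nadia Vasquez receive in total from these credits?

€726

First-Time Homebuyer Credit: 6% of the €136,650 excess over €348,700 is €8,199; credit = €8,925 − €8,199 = €726.
Energy Efficiency Rebate: income exceeds €140,500 by €344,850 → 276 increments × €25 = €6,900 ≥ base, so the credit is €0.
Renter's Relief Credit: €485,350 meets or exceeds the €437,200 cutoff, so the credit is €0.
Elderly Relief Credit: €485,350 is at or above €452,300, so the credit is €0.
Total: €726 + €0 + €0 + €0 = €726.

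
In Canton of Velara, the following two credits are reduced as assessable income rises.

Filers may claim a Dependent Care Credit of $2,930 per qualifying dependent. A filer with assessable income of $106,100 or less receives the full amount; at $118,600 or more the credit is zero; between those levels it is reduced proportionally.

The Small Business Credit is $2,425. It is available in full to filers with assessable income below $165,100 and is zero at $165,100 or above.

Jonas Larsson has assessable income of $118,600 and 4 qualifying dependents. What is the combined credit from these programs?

Dependent Care Credit: base = 4 × $2,930 = $11,720. $118,600 is at or above $118,600, so the credit is $0.
Small Business Credit: $118,600 is below the $165,100 cutoff, so the full $2,425 applies.
Total: $0 + $2,425 = $2,425.

$2,425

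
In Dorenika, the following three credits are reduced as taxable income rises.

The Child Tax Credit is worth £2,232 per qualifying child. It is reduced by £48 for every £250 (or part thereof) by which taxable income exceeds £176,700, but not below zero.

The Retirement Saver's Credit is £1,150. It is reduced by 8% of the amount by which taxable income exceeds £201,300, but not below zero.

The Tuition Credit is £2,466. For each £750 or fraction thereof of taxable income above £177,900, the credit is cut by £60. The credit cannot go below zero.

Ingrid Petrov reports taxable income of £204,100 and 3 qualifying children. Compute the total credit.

£2,708

Child Tax Credit: base = 3 × £2,232 = £6,696. income exceeds £176,700 by £27,400, which is 110 full-or-partial £250 increments; reduction = 110 × £48 = £5,280, leaving £1,416.
Retirement Saver's Credit: 8% of the £2,800 excess over £201,300 is £224; credit = £1,150 − £224 = £926.
Tuition Credit: income exceeds £177,900 by £26,200, which is 35 full-or-partial £750 increments; reduction = 35 × £60 = £2,100, leaving £366.
Total: £1,416 + £926 + £366 = £2,708.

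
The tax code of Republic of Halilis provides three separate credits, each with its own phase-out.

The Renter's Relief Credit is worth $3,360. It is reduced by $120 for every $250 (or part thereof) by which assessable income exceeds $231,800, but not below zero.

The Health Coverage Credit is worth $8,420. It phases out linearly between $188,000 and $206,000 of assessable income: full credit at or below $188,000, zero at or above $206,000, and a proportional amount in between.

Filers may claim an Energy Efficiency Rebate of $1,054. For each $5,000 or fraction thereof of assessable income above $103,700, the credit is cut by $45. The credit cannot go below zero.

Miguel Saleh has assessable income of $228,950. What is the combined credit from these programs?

Renter's Relief Credit: $228,950 is at or below the $231,800 threshold, so the full $3,360 applies.
Health Coverage Credit: $228,950 is at or above $206,000, so the credit is $0.
Energy Efficiency Rebate: income exceeds $103,700 by $125,250 → 26 increments × $45 = $1,170 ≥ base, so the credit is $0.
Total: $3,360 + $0 + $0 = $3,360.

$3,360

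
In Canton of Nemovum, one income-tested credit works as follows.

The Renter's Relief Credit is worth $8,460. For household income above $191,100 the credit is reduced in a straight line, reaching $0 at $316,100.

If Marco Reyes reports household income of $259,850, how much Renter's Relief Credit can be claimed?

$3,807

Renter's Relief Credit: $259,850 is $68,750 into a $125,000 phase-out range, leaving 56,250/125,000 of the credit: $8,460 × 56,250/125,000 = $3,807.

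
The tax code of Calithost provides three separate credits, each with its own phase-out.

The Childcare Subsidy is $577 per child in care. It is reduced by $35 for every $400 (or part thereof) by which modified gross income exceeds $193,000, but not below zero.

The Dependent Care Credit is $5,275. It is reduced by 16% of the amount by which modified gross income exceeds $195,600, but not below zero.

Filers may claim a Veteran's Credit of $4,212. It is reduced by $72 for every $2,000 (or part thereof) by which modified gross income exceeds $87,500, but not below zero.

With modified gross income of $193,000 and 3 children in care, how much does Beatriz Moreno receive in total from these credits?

$7,402

Childcare Subsidy: base = 3 × $577 = $1,731. $193,000 is at or below the $193,000 threshold, so the full $1,731 applies.
Dependent Care Credit: $193,000 is at or below the $195,600 threshold, so the full $5,275 applies.
Veteran's Credit: income exceeds $87,500 by $105,500, which is 53 full-or-partial $2,000 increments; reduction = 53 × $72 = $3,816, leaving $396.
Total: $1,731 + $5,275 + $396 = $7,402.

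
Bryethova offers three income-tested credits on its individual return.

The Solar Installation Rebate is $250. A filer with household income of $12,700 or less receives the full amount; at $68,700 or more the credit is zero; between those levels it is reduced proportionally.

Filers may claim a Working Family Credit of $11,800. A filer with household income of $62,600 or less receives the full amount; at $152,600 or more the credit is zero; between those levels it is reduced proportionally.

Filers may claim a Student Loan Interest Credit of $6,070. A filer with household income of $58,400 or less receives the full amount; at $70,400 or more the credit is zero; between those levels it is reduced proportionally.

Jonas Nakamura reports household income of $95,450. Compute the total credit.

Solar Installation Rebate: $95,450 is at or above $68,700, so the credit is $0.
Working Family Credit: $95,450 is $32,850 into a $90,000 phase-out range, leaving 57,150/90,000 of the credit: $11,800 × 57,150/90,000 = $7,493.
Student Loan Interest Credit: $95,450 is at or above $70,400, so the credit is $0.
Total: $0 + $7,493 + $0 = $7,493.

$7,493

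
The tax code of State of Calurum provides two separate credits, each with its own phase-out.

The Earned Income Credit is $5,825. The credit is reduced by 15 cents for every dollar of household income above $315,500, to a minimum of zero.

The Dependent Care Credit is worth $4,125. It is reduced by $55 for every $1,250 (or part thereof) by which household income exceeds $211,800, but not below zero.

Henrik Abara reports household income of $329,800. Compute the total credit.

$3,680

Earned Income Credit: 15% of the $14,300 excess over $315,500 is $2,145; credit = $5,825 − $2,145 = $3,680.
Dependent Care Credit: income exceeds $211,800 by $118,000 → 95 increments × $55 = $5,225 ≥ base, so the credit is $0.
Total: $3,680 + $0 = $3,680.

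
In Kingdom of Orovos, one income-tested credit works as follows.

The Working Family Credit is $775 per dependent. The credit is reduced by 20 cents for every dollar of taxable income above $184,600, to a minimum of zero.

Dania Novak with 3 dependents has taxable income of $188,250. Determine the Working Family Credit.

Working Family Credit: base = 3 × $775 = $2,325. 20% of the $3,650 excess over $184,600 is $730; credit = $2,325 − $730 = $1,595.

$1,595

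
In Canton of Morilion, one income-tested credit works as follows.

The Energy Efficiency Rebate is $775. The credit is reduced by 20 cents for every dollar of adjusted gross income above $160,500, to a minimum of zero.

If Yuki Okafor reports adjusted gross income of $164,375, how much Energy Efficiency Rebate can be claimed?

Energy Efficiency Rebate: 20% of the $3,875 excess over $160,500 is $775 ≥ base, so the credit is $0.

$0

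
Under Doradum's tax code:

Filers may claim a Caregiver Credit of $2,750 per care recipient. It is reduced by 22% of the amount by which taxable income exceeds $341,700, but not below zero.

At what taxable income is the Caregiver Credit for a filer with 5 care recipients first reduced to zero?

$404,200

Full credit = 5 × $2,750 = $13,750.
The credit falls by 22% of each dollar above $341,700, so it reaches zero when the excess is $13,750 / 22% = $62,500: income = $341,700 + $62,500 = $404,200.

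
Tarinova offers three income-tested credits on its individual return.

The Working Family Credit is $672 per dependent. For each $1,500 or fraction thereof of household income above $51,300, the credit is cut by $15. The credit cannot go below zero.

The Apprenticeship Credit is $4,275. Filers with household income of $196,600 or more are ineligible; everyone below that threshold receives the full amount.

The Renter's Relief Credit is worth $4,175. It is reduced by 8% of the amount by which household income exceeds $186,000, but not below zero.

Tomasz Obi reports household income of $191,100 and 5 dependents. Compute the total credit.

Working Family Credit: base = 5 × $672 = $3,360. income exceeds $51,300 by $139,800, which is 94 full-or-partial $1,500 increments; reduction = 94 × $15 = $1,410, leaving $1,950.
Apprenticeship Credit: $191,100 is below the $196,600 cutoff, so the full $4,275 applies.
Renter's Relief Credit: 8% of the $5,100 excess over $186,000 is $408; credit = $4,175 − $408 = $3,767.
Total: $1,950 + $4,275 + $3,767 = $9,992.

$9,992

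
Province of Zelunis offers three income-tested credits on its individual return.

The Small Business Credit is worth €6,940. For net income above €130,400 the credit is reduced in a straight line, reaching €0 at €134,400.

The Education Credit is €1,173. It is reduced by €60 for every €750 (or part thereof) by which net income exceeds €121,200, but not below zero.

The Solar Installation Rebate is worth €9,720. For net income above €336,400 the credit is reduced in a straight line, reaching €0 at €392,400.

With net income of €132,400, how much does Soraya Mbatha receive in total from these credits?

€13,463

Small Business Credit: €132,400 is €2,000 into a €4,000 phase-out range, leaving 2,000/4,000 of the credit: €6,940 × 2,000/4,000 = €3,470.
Education Credit: income exceeds €121,200 by €11,200, which is 15 full-or-partial €750 increments; reduction = 15 × €60 = €900, leaving €273.
Solar Installation Rebate: €132,400 is at or below the €336,400 threshold, so the full €9,720 applies.
Total: €3,470 + €273 + €9,720 = €13,463.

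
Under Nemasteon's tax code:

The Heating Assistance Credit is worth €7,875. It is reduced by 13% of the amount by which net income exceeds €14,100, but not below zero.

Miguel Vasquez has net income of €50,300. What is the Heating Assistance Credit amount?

Heating Assistance Credit: 13% of the €36,200 excess over €14,100 is €4,706; credit = €7,875 − €4,706 = €3,169.

€3,169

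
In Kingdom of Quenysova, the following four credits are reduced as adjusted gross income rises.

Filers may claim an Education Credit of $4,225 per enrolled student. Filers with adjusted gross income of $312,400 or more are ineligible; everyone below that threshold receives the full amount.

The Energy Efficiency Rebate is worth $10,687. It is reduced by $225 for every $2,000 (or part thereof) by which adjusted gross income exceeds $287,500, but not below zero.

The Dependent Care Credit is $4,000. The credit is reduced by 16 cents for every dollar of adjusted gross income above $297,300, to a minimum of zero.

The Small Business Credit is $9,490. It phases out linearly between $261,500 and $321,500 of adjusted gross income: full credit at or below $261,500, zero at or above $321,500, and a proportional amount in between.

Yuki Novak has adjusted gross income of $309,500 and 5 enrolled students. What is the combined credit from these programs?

$33,283

Education Credit: base = 5 × $4,225 = $21,125. $309,500 is below the $312,400 cutoff, so the full $21,125 applies.
Energy Efficiency Rebate: income exceeds $287,500 by $22,000, which is 11 full-or-partial $2,000 increments; reduction = 11 × $225 = $2,475, leaving $8,212.
Dependent Care Credit: 16% of the $12,200 excess over $297,300 is $1,952; credit = $4,000 − $1,952 = $2,048.
Small Business Credit: $309,500 is $48,000 into a $60,000 phase-out range, leaving 12,000/60,000 of the credit: $9,490 × 12,000/60,000 = $1,898.
Total: $21,125 + $8,212 + $2,048 + $1,898 = $33,283.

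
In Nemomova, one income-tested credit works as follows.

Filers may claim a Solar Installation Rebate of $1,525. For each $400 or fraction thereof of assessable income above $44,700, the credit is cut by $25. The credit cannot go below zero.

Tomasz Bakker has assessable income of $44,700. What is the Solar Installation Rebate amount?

Solar Installation Rebate: $44,700 is at or below the $44,700 threshold, so the full $1,525 applies.

$1,525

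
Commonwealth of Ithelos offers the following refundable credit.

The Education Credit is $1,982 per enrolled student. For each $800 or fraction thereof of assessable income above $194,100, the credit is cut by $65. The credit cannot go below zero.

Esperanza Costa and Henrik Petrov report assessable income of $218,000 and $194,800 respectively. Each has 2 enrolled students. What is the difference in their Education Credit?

Esperanza ($218,000): Education Credit: base = 2 × $1,982 = $3,964. income exceeds $194,100 by $23,900, which is 30 full-or-partial $800 increments; reduction = 30 × $65 = $1,950, leaving $2,014.
Henrik ($194,800): Education Credit: base = 2 × $1,982 = $3,964. income exceeds $194,100 by $700, which is 1 full-or-partial $800 increment; reduction = 1 × $65 = $65, leaving $3,899.
Difference: |$2,014 − $3,899| = $1,885.

$1,885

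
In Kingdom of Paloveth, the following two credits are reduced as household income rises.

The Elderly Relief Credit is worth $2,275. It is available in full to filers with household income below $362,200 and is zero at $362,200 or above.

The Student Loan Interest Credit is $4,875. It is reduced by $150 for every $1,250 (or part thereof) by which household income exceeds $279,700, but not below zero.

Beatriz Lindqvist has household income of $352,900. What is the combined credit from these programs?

$2,275

Elderly Relief Credit: $352,900 is below the $362,200 cutoff, so the full $2,275 applies.
Student Loan Interest Credit: income exceeds $279,700 by $73,200 → 59 increments × $150 = $8,850 ≥ base, so the credit is $0.
Total: $2,275 + $0 = $2,275.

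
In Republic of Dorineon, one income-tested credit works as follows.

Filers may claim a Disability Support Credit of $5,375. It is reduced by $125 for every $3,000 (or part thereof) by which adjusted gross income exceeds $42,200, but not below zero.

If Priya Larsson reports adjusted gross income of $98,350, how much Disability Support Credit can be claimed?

$3,000

Disability Support Credit: income exceeds $42,200 by $56,150, which is 19 full-or-partial $3,000 increments; reduction = 19 × $125 = $2,375, leaving $3,000.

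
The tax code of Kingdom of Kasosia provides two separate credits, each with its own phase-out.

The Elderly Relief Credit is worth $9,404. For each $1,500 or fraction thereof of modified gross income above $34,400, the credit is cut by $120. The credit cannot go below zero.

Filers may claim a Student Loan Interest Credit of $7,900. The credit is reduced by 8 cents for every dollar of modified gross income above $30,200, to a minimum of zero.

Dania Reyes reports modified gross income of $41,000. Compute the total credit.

$15,840

Elderly Relief Credit: income exceeds $34,400 by $6,600, which is 5 full-or-partial $1,500 increments; reduction = 5 × $120 = $600, leaving $8,804.
Student Loan Interest Credit: 8% of the $10,800 excess over $30,200 is $864; credit = $7,900 − $864 = $7,036.
Total: $8,804 + $7,036 = $15,840.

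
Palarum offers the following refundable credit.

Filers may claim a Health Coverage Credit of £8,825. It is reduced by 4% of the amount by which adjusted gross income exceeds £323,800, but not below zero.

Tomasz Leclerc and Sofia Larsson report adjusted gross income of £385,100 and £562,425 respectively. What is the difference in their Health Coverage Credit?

£6,373

Tomasz (£385,100): Health Coverage Credit: 4% of the £61,300 excess over £323,800 is £2,452; credit = £8,825 − £2,452 = £6,373.
Sofia (£562,425): Health Coverage Credit: 4% of the £238,625 excess over £323,800 is £9,545 ≥ base, so the credit is £0.
Difference: |£6,373 − £0| = £6,373.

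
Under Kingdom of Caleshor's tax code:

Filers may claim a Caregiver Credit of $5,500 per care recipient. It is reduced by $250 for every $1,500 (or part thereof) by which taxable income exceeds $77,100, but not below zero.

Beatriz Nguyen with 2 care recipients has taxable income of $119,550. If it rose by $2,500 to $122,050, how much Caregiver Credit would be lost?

At $119,550 — base = 2 × $5,500 = $11,000. income exceeds $77,100 by $42,450, which is 29 full-or-partial $1,500 increments; reduction = 29 × $250 = $7,250, leaving $3,750.
At $122,050 — base = 2 × $5,500 = $11,000. income exceeds $77,100 by $44,950, which is 30 full-or-partial $1,500 increments; reduction = 30 × $250 = $7,500, leaving $3,500.
Lost: $3,750 − $3,500 = $250.

$250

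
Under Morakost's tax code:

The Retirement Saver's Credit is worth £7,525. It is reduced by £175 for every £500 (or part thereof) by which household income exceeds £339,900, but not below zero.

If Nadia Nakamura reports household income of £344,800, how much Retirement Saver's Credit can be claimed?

£5,775

Retirement Saver's Credit: income exceeds £339,900 by £4,900, which is 10 full-or-partial £500 increments; reduction = 10 × £175 = £1,750, leaving £5,775.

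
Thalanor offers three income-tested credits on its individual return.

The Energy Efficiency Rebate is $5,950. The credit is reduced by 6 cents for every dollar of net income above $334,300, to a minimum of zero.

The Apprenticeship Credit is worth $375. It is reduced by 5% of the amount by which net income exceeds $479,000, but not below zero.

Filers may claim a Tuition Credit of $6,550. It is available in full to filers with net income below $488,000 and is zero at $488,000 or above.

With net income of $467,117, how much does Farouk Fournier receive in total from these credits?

Energy Efficiency Rebate: 6% of the $132,817 excess over $334,300 is $7,969.02 ≥ base, so the credit is $0.
Apprenticeship Credit: $467,117 is at or below the $479,000 threshold, so the full $375 applies.
Tuition Credit: $467,117 is below the $488,000 cutoff, so the full $6,550 applies.
Total: $0 + $375 + $6,550 = $6,925.

$6,925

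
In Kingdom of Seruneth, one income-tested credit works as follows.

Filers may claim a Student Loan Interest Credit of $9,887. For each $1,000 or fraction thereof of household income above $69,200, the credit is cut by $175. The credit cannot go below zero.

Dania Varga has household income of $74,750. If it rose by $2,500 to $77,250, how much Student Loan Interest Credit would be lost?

At $74,750 — income exceeds $69,200 by $5,550, which is 6 full-or-partial $1,000 increments; reduction = 6 × $175 = $1,050, leaving $8,837.
At $77,250 — income exceeds $69,200 by $8,050, which is 9 full-or-partial $1,000 increments; reduction = 9 × $175 = $1,575, leaving $8,312.
Lost: $8,837 − $8,312 = $525.

$525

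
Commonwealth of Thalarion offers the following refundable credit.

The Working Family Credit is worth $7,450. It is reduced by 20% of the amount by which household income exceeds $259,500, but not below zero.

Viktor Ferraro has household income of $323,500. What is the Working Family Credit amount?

Working Family Credit: 20% of the $64,000 excess over $259,500 is $12,800 ≥ base, so the credit is $0.

$0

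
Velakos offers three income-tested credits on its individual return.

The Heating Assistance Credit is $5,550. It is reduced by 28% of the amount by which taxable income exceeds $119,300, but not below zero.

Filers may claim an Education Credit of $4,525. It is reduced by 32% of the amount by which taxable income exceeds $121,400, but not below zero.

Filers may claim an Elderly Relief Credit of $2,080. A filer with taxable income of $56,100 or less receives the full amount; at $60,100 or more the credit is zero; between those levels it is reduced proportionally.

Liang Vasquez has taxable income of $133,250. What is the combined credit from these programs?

$2,377

Heating Assistance Credit: 28% of the $13,950 excess over $119,300 is $3,906; credit = $5,550 − $3,906 = $1,644.
Education Credit: 32% of the $11,850 excess over $121,400 is $3,792; credit = $4,525 − $3,792 = $733.
Elderly Relief Credit: $133,250 is at or above $60,100, so the credit is $0.
Total: $1,644 + $733 + $0 = $2,377.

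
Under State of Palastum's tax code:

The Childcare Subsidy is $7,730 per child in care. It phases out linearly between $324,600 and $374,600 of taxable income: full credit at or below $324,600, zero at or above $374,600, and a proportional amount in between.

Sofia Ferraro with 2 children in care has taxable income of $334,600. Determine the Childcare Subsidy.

$12,368

Childcare Subsidy: base = 2 × $7,730 = $15,460. $334,600 is $10,000 into a $50,000 phase-out range, leaving 40,000/50,000 of the credit: $15,460 × 40,000/50,000 = $12,368.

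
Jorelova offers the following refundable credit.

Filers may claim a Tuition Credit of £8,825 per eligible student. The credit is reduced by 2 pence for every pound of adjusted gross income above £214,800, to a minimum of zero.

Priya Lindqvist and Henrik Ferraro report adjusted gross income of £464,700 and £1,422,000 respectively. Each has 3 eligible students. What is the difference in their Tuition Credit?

£19,146

Priya (£464,700): Tuition Credit: base = 3 × £8,825 = £26,475. 2% of the £249,900 excess over £214,800 is £4,998; credit = £26,475 − £4,998 = £21,477.
Henrik (£1,422,000): Tuition Credit: base = 3 × £8,825 = £26,475. 2% of the £1,207,200 excess over £214,800 is £24,144; credit = £26,475 − £24,144 = £2,331.
Difference: |£21,477 − £2,331| = £19,146.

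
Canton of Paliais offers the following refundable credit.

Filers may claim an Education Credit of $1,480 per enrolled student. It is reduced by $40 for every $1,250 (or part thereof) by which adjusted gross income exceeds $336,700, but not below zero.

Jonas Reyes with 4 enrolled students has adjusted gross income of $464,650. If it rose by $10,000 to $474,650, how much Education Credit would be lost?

$320

At $464,650 — base = 4 × $1,480 = $5,920. income exceeds $336,700 by $127,950, which is 103 full-or-partial $1,250 increments; reduction = 103 × $40 = $4,120, leaving $1,800.
At $474,650 — base = 4 × $1,480 = $5,920. income exceeds $336,700 by $137,950, which is 111 full-or-partial $1,250 increments; reduction = 111 × $40 = $4,440, leaving $1,480.
Lost: $1,800 − $1,480 = $320.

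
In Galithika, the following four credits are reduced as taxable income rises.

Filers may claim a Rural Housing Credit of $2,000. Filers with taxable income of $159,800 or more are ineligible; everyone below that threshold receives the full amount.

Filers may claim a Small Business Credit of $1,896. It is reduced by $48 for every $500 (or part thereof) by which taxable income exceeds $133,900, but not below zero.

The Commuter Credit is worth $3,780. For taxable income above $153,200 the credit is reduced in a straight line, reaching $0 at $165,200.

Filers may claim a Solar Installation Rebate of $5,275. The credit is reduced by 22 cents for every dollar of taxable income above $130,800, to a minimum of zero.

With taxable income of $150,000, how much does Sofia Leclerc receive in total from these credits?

Rural Housing Credit: $150,000 is below the $159,800 cutoff, so the full $2,000 applies.
Small Business Credit: income exceeds $133,900 by $16,100, which is 33 full-or-partial $500 increments; reduction = 33 × $48 = $1,584, leaving $312.
Commuter Credit: $150,000 is at or below the $153,200 threshold, so the full $3,780 applies.
Solar Installation Rebate: 22% of the $19,200 excess over $130,800 is $4,224; credit = $5,275 − $4,224 = $1,051.
Total: $2,000 + $312 + $3,780 + $1,051 = $7,143.

$7,143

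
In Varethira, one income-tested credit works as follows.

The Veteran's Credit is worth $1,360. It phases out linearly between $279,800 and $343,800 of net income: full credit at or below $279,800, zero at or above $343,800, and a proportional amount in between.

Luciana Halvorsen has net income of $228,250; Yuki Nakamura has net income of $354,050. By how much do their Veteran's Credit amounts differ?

Luciana ($228,250): Veteran's Credit: $228,250 is at or below the $279,800 threshold, so the full $1,360 applies.
Yuki ($354,050): Veteran's Credit: $354,050 is at or above $343,800, so the credit is $0.
Difference: |$1,360 − $0| = $1,360.

$1,360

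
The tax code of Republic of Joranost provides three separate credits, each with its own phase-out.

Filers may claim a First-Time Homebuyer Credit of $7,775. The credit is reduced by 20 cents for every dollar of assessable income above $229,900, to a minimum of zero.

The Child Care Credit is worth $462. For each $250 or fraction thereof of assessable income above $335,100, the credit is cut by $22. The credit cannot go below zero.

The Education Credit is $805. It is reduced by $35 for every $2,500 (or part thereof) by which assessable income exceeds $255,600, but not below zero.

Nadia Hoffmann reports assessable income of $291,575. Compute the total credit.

$742

First-Time Homebuyer Credit: 20% of the $61,675 excess over $229,900 is $12,335 ≥ base, so the credit is $0.
Child Care Credit: $291,575 is at or below the $335,100 threshold, so the full $462 applies.
Education Credit: income exceeds $255,600 by $35,975, which is 15 full-or-partial $2,500 increments; reduction = 15 × $35 = $525, leaving $280.
Total: $0 + $462 + $280 = $742.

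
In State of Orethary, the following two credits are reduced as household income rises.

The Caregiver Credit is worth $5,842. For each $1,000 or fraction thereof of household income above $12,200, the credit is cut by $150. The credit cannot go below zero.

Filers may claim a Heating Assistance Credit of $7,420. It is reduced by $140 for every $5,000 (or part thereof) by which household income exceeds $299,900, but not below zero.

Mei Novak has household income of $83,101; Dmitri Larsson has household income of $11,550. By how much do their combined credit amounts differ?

$5,842

Mei ($83,101): Caregiver Credit: income exceeds $12,200 by $70,901 → 71 increments × $150 = $10,650 ≥ base, so the credit is $0. Heating Assistance Credit: $83,101 is at or below the $299,900 threshold, so the full $7,420 applies. total $0 + $7,420 = $7,420
Dmitri ($11,550): Caregiver Credit: $11,550 is at or below the $12,200 threshold, so the full $5,842 applies. Heating Assistance Credit: $11,550 is at or below the $299,900 threshold, so the full $7,420 applies. total $5,842 + $7,420 = $13,262
Difference: |$7,420 − $13,262| = $5,842.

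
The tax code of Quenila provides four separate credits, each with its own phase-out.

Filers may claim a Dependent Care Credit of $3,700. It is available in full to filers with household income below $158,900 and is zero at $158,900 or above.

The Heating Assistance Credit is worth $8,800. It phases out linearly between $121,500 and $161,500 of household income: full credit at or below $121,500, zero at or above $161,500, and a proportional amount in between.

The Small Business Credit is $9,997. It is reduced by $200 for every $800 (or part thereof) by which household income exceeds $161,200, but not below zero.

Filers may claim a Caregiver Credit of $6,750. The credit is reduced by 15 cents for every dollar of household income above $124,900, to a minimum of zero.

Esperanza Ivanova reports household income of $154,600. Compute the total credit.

$17,510

Dependent Care Credit: $154,600 is below the $158,900 cutoff, so the full $3,700 applies.
Heating Assistance Credit: $154,600 is $33,100 into a $40,000 phase-out range, leaving 6,900/40,000 of the credit: $8,800 × 6,900/40,000 = $1,518.
Small Business Credit: $154,600 is at or below the $161,200 threshold, so the full $9,997 applies.
Caregiver Credit: 15% of the $29,700 excess over $124,900 is $4,455; credit = $6,750 − $4,455 = $2,295.
Total: $3,700 + $1,518 + $9,997 + $2,295 = $17,510.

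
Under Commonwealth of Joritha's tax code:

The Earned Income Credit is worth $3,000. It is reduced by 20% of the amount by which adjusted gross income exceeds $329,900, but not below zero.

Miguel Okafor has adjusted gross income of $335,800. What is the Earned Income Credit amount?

Earned Income Credit: 20% of the $5,900 excess over $329,900 is $1,180; credit = $3,000 − $1,180 = $1,820.

$1,820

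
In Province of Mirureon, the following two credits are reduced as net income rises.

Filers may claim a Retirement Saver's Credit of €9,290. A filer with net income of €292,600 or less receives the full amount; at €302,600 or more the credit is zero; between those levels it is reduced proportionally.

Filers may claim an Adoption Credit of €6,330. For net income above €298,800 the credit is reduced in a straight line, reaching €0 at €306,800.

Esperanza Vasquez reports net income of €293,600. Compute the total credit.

Retirement Saver's Credit: €293,600 is €1,000 into a €10,000 phase-out range, leaving 9,000/10,000 of the credit: €9,290 × 9,000/10,000 = €8,361.
Adoption Credit: €293,600 is at or below the €298,800 threshold, so the full €6,330 applies.
Total: €8,361 + €6,330 = €14,691.

€14,691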